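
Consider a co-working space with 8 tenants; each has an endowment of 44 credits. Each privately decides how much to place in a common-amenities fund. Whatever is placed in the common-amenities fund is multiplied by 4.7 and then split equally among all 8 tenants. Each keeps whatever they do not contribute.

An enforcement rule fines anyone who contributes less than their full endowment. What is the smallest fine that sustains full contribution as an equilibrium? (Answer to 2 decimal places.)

Given the others contribute fully, the best deviation is to contribute 0 (any partial contribution still incurs the fine and gives up units whose private return 0.5875 is below 1).
Deviating from 44 to 0 saves 44 credits but forfeits the deviator's share of the drop in the common-amenities fund: 4.7/8 × 44 = 25.85.
So the deviation gain is 44 − 25.85 = 18.15, and the fine must be at least 18.15 credits to wipe it out.

18.15 credits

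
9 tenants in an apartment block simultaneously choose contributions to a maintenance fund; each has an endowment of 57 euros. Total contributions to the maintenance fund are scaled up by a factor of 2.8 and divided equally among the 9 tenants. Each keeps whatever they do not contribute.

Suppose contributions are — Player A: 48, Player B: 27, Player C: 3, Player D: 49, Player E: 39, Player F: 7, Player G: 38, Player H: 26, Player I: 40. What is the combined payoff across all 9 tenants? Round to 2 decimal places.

1011.60 euros

Total contributed: 48 + 27 + 3 + 49 + 39 + 7 + 38 + 26 + 40 = 277; total kept: 9 × 57 − 277 = 236.
The maintenance fund pays out 2.8 × 277 = 775.60 in aggregate.
Group total = 236 + 775.60 = 1011.60.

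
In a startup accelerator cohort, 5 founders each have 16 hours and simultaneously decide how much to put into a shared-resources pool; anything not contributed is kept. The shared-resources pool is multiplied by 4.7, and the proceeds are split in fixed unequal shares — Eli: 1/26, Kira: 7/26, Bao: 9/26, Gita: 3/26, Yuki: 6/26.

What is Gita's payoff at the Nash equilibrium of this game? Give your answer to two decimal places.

42.03 hours

Each unit j contributes comes back to j as 4.7 × (j's share), so j prefers to contribute only if that share exceeds 1/4.7 = 0.2128; otherwise keeping the unit dominates.
Kira, Bao and Yuki clear that bar, contributing 16 each; the remaining 2 contribute 0. Total contributed: 48.
Gita keeps 16 and receives 4.7 × 48 × 3/26 = 26.03 from the shared-resources pool, for a payoff of 42.03.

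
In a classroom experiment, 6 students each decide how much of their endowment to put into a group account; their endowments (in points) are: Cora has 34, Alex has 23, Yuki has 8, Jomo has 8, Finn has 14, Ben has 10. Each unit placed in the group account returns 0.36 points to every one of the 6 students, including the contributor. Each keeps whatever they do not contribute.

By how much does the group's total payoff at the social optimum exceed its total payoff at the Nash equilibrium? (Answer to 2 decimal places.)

112.52 points

The private return per contributed unit is 0.36 < 1 for everyone, so the Nash equilibrium is zero contribution and the group total is Σ E_j = 34 + 23 + 8 + 8 + 14 + 10 = 97.
Each contributed unit returns 2.160 to the group, so the social optimum is full contribution by everyone: group total = 2.160 × 97 = 209.52.
Efficiency loss = (2.160 − 1) × 97 = 112.52.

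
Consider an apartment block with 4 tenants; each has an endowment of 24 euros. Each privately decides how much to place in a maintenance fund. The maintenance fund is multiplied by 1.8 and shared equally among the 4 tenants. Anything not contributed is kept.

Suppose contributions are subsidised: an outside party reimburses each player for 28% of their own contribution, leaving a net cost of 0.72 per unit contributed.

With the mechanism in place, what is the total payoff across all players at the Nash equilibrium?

Even with the mechanism, each unit contributed returns only (1.8/4) / 0.72 = 0.6250 per unit of net cost, so contributing nothing is still dominant.
At the Nash equilibrium no one contributes; group total payoff = 4 × 24 = 96.

96.00 euros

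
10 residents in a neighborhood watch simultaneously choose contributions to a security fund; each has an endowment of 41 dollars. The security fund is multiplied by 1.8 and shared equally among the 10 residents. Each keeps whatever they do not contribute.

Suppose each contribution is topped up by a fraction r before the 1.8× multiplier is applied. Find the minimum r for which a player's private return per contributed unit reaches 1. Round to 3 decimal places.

4.556

With matching at rate r, one contributed unit becomes (1 + r) in the security fund and returns 1.8 × (1 + r) / 10 to the contributor.
Setting this equal to 1: 1 + r = 10/1.8 = 5.5556.
So the minimum matching rate is r = 5.5556 − 1 = 4.556.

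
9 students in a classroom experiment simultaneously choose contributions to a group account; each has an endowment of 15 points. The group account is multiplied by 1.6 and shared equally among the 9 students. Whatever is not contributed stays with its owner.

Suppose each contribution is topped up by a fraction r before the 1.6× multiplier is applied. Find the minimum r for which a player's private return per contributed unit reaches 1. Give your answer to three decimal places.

With matching at rate r, one contributed unit becomes (1 + r) in the group account and returns 1.6 × (1 + r) / 9 to the contributor.
Setting this equal to 1: 1 + r = 9/1.6 = 5.6250.
So the minimum matching rate is r = 5.6250 − 1 = 4.625.

4.625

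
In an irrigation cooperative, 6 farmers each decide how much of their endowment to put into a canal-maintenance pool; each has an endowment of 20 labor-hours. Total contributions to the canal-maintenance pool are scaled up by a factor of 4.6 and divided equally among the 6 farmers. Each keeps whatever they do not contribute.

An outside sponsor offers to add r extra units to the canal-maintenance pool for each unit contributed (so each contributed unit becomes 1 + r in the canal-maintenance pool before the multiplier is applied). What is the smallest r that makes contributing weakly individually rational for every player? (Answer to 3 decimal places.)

0.304

With matching at rate r, one contributed unit becomes (1 + r) in the canal-maintenance pool and returns 4.6 × (1 + r) / 6 to the contributor.
Setting this equal to 1: 1 + r = 6/4.6 = 1.3043.
So the minimum matching rate is r = 1.3043 − 1 = 0.304.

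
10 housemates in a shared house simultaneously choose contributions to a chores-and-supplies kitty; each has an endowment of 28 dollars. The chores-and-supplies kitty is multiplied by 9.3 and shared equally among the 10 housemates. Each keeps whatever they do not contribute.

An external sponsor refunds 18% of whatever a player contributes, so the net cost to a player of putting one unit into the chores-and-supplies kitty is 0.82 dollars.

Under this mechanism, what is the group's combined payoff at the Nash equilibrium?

With the mechanism, a contributed unit returns (9.3/10) / 0.82 = 1.1341 per unit of net cost to the contributor — now above 1 — so contributing fully is weakly dominant for every player.
At the Nash equilibrium everyone contributes 28. Group total payoff = 10 × (28 × 0.18 + 9.3 × 28) = 2654.40.

2654.40 dollars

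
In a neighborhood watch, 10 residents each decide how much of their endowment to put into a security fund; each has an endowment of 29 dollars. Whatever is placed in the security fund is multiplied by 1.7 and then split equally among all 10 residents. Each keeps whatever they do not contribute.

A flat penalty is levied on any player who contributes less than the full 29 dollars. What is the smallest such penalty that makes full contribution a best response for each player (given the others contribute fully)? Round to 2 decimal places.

24.07 dollars

Given the others contribute fully, the best deviation is to contribute 0 (any partial contribution still incurs the fine and gives up units whose private return 0.1700 is below 1).
Deviating from 29 to 0 saves 29 dollars but forfeits the deviator's share of the drop in the security fund: 1.7/10 × 29 = 4.93.
So the deviation gain is 29 − 4.93 = 24.07, and the fine must be at least 24.07 dollars to wipe it out.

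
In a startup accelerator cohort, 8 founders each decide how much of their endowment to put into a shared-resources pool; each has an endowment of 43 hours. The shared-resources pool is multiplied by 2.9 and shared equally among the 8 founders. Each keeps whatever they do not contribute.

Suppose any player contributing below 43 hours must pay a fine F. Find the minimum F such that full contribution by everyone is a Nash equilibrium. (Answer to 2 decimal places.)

27.41 hours

Given the others contribute fully, the best deviation is to contribute 0 (any partial contribution still incurs the fine and gives up units whose private return 0.3625 is below 1).
Deviating from 43 to 0 saves 43 hours but forfeits the deviator's share of the drop in the shared-resources pool: 2.9/8 × 43 = 15.59.
So the deviation gain is 43 − 15.59 = 27.41, and the fine must be at least 27.41 hours to wipe it out.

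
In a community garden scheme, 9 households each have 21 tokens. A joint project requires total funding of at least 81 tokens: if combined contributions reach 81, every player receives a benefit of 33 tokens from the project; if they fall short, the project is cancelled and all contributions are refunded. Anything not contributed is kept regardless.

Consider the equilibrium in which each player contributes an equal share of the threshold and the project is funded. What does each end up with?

45 tokens

Equal share of the threshold: 81/9 = 9.
At this profile no one gains by cutting their contribution: any cut drops the total below 81, the project is cancelled, contributions are refunded, and the deviator ends with 21, which is less than 21 − 9 + 33 = 45. Contributing more than 9 just wastes the excess. So contributing exactly 9 is a best response.
Each player's payoff: 21 − 9 + 33 = 45.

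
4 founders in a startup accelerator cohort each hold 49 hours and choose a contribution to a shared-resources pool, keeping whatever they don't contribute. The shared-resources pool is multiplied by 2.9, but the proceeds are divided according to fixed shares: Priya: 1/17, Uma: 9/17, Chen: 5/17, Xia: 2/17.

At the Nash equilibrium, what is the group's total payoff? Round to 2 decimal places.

Player j's private return per contributed unit is 2.9 × (j's share). Contributing is weakly dominant for j when that share is at least 1/2.9 = 0.3448, and contributing 0 is dominant otherwise.
Uma alone (share 9/17) is above the threshold, contributing 49; the remaining 3 contribute 0. Total contributed: 49.
The shared-resources pool pays out 2.9 × 49 = 142.10 in total (split across the unequal shares, but the aggregate is all that matters for the group sum).
The 3 free-riders keep 49 each, adding 147. Group total = 147 + 142.10 = 289.10.

289.10 hours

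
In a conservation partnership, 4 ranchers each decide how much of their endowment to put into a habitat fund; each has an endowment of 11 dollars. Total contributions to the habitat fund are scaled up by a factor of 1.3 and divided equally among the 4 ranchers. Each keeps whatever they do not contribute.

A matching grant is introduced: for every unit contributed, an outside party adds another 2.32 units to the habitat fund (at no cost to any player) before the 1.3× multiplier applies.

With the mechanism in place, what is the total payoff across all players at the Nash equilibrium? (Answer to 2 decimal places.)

189.90 dollars

With the mechanism, a contributed unit returns 1.3 × 3.32 / 4 = 1.0790 per unit of net cost to the contributor — now above 1 — so contributing fully is weakly dominant for every player.
At the Nash equilibrium everyone contributes 11. Group total payoff = 1.3 × 3.32 × 44 = 189.90.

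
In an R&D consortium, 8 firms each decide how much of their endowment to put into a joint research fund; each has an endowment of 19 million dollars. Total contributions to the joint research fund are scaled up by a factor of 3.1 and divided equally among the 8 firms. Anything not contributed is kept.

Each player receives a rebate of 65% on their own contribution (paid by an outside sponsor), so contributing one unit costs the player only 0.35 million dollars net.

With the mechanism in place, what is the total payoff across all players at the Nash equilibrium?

The effective private return per unit is now (3.1/8) / 0.35 = 1.1071 > 1, so every player's dominant strategy flips to full contribution.
At the Nash equilibrium everyone contributes 19. Group total payoff = 8 × (19 × 0.65 + 3.1 × 19) = 570.00.

570.00 million dollars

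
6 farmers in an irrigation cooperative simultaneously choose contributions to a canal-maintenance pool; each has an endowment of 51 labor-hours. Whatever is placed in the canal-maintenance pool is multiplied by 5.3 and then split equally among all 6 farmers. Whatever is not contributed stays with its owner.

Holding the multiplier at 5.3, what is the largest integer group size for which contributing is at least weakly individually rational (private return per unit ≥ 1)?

Private return per unit is 5.3/(group size), which is ≥ 1 whenever the group size is ≤ 5.3.
The largest such integer is 5.

5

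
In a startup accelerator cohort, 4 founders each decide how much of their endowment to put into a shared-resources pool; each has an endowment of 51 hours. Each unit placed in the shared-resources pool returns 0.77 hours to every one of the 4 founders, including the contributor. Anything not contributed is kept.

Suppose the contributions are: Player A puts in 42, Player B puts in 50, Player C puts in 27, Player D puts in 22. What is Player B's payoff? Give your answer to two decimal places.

109.57 hours

Total contributed: 42 + 50 + 27 + 22 = 141.
Each receives 0.77 × 141 = 108.57 from the shared-resources pool.
Player B keeps 51 − 50 = 1, so Player B's payoff is 1 + 108.57 = 109.57.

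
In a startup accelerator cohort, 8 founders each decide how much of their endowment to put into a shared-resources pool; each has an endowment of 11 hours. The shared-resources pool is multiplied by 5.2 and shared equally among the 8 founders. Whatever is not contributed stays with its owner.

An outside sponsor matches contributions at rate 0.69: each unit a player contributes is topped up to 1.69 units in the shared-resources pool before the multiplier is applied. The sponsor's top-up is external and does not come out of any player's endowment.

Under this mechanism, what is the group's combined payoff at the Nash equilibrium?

The effective private return per unit is now 5.2 × 1.69 / 8 = 1.0985 > 1, so every player's dominant strategy flips to full contribution.
So the Nash equilibrium is full contribution by all 8; the group earns 5.2 × 1.69 × 88 = 773.34.

773.34 hours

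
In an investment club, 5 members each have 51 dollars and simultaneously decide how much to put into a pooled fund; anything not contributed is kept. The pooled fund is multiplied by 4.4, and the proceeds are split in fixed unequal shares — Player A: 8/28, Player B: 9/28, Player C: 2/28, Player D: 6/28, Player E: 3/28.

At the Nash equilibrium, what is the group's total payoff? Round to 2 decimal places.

601.80 dollars

A player with share s gets back 4.4·s per unit contributed, so full contribution is dominant for anyone with s > 1/4.4 = 0.2273 and zero contribution is dominant for anyone below.
The shares above 0.2273 belong to Player A and Player B, contributing 51 each; the remaining 3 contribute 0. Total contributed: 102.
The pooled fund pays out 4.4 × 102 = 448.80 in total (split across the unequal shares, but the aggregate is all that matters for the group sum).
The 3 free-riders keep 51 each, adding 153. Group total = 153 + 448.80 = 601.80.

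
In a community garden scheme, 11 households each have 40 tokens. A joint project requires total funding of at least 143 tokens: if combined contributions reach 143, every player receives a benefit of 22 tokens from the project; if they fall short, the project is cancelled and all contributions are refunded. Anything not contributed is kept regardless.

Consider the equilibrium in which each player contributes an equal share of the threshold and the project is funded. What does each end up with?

49 tokens

Equal share of the threshold: 143/11 = 13.
At this profile no one gains by cutting their contribution: any cut drops the total below 143, the project is cancelled, contributions are refunded, and the deviator ends with 40, which is less than 40 − 13 + 22 = 49. Contributing more than 13 just wastes the excess. So contributing exactly 13 is a best response.
Each player's payoff: 40 − 13 + 22 = 49.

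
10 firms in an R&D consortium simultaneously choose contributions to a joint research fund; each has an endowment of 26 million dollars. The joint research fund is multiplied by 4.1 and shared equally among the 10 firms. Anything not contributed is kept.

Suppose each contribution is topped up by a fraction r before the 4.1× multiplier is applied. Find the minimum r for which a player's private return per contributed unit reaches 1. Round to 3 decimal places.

With matching at rate r, one contributed unit becomes (1 + r) in the joint research fund and returns 4.1 × (1 + r) / 10 to the contributor.
Setting this equal to 1: 1 + r = 10/4.1 = 2.4390.
So the minimum matching rate is r = 2.4390 − 1 = 1.439.

1.439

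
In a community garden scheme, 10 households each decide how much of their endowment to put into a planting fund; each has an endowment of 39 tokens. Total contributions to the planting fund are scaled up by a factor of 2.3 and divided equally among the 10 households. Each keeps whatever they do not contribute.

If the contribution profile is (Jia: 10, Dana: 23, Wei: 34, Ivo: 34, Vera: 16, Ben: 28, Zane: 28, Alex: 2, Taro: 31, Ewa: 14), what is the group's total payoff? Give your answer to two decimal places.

Total contributed: 10 + 23 + 34 + 34 + 16 + 28 + 28 + 2 + 31 + 14 = 220; total kept: 10 × 39 − 220 = 170.
The planting fund pays out 2.3 × 220 = 506.00 in aggregate.
Group total = 170 + 506.00 = 676.00.

676.00 tokens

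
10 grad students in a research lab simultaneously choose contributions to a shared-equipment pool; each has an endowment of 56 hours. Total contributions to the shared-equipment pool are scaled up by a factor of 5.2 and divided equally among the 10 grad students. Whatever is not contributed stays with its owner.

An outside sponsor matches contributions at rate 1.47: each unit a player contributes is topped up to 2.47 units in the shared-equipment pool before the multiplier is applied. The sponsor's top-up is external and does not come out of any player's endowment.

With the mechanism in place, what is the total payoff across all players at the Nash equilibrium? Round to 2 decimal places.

The effective private return per unit is now 5.2 × 2.47 / 10 = 1.2844 > 1, so every player's dominant strategy flips to full contribution.
So the Nash equilibrium is full contribution by all 10; the group earns 5.2 × 2.47 × 560 = 7192.64.

7192.64 hours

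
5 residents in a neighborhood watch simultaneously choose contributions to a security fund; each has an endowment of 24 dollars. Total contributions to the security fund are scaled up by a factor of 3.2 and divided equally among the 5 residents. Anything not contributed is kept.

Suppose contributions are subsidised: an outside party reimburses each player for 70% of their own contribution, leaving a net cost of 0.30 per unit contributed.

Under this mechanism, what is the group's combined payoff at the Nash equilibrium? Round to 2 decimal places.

Under the mechanism each unit contributed yields (3.2/5) / 0.30 = 2.1333 back to its contributor per unit of net cost, which exceeds 1, making full contribution the dominant choice for everyone.
At the Nash equilibrium everyone contributes 24. Group total payoff = 5 × (24 × 0.70 + 3.2 × 24) = 468.00.

468.00 dollars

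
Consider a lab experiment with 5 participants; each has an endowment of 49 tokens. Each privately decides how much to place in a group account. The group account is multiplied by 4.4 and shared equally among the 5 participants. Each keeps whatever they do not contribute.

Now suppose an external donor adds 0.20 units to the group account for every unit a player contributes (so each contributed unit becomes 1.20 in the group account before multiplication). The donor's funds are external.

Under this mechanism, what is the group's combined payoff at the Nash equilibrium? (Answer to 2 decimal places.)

With the mechanism, a contributed unit returns 4.4 × 1.20 / 5 = 1.0560 per unit of net cost to the contributor — now above 1 — so contributing fully is weakly dominant for every player.
At the Nash equilibrium everyone contributes 49. Group total payoff = 4.4 × 1.20 × 245 = 1293.60.

1293.60 tokens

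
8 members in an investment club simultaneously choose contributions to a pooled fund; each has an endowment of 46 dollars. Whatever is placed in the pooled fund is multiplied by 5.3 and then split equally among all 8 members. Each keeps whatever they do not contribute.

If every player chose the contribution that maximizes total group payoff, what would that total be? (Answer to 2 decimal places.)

Each contributed unit returns 5.300 to the group as a whole (0.6625 to each of 8 players), which exceeds 1, so the social optimum is full contribution: group total = 5.300 × 368 = 1950.40.

1950.40 dollars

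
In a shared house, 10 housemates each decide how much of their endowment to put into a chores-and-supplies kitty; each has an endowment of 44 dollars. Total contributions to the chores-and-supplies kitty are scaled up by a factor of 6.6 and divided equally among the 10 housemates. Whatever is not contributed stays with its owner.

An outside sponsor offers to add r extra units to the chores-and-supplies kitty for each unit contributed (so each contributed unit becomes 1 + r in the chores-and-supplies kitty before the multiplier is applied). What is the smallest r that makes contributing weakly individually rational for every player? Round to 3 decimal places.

0.515

With matching at rate r, one contributed unit becomes (1 + r) in the chores-and-supplies kitty and returns 6.6 × (1 + r) / 10 to the contributor.
Setting this equal to 1: 1 + r = 10/6.6 = 1.5152.
So the minimum matching rate is r = 1.5152 − 1 = 0.515.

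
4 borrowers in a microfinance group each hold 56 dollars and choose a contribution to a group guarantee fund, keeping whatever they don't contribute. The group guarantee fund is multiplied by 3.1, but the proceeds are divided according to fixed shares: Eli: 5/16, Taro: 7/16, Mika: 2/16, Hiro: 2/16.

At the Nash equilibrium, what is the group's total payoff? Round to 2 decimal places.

Player j's private return per contributed unit is 3.1 × (j's share). Contributing is weakly dominant for j when that share is at least 1/3.1 = 0.3226, and contributing 0 is dominant otherwise.
Only Taro (7/16) clears that bar, contributing 56; the remaining 3 contribute 0. Total contributed: 56.
The group guarantee fund pays out 3.1 × 56 = 173.60 in total (split across the unequal shares, but the aggregate is all that matters for the group sum).
The 3 free-riders keep 56 each, adding 168. Group total = 168 + 173.60 = 341.60.

341.60 dollars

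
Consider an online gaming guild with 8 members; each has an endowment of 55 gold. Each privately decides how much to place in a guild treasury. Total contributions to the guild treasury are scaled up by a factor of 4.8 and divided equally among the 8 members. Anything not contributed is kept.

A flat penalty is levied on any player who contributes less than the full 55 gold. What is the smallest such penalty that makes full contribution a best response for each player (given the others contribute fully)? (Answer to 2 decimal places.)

22.00 gold

Given the others contribute fully, the best deviation is to contribute 0 (any partial contribution still incurs the fine and gives up units whose private return 0.6000 is below 1).
Deviating from 55 to 0 saves 55 gold but forfeits the deviator's share of the drop in the guild treasury: 4.8/8 × 55 = 33.00.
So the deviation gain is 55 − 33.00 = 22.00, and the fine must be at least 22.00 gold to wipe it out.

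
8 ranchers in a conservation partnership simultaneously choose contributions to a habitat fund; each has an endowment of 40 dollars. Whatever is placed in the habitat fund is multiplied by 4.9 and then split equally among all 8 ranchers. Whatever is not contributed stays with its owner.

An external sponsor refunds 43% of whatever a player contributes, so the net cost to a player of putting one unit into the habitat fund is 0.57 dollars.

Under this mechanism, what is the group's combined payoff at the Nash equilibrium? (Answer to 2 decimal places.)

The effective private return per unit is now (4.9/8) / 0.57 = 1.0746 > 1, so every player's dominant strategy flips to full contribution.
So the Nash equilibrium is full contribution by all 8; the group earns 8 × (40 × 0.43 + 4.9 × 40) = 1705.60.

1705.60 dollars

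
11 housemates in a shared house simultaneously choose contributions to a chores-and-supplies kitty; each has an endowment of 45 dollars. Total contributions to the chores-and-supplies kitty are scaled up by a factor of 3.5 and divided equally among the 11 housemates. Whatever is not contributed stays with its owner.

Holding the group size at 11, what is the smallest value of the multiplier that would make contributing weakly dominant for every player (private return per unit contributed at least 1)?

11

A contributed unit returns (multiplier)/11 to its contributor.
This reaches 1 exactly when the multiplier is 11.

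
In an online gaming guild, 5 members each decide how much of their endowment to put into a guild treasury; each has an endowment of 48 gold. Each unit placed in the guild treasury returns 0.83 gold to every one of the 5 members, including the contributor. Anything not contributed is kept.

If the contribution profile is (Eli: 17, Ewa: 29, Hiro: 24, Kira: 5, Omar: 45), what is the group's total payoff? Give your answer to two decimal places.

Total contributed: 17 + 29 + 24 + 5 + 45 = 120; total kept: 5 × 48 − 120 = 120.
The guild treasury pays out 0.83 × 5 × 120 = 498.00 in aggregate.
Group total = 120 + 498.00 = 618.00.

618.00 gold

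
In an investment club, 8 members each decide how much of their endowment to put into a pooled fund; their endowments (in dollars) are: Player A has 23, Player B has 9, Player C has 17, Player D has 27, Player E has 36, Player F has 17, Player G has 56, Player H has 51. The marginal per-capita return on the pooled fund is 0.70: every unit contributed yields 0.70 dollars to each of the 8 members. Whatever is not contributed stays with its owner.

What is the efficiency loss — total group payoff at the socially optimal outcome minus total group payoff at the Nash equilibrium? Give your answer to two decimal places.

1085.60 dollars

The private return per contributed unit is 0.70 < 1 for everyone, so the Nash equilibrium is zero contribution and the group total is Σ E_j = 23 + 9 + 17 + 27 + 36 + 17 + 56 + 51 = 236.
Each contributed unit returns 5.600 to the group, so the social optimum is full contribution by everyone: group total = 5.600 × 236 = 1321.60.
Efficiency loss = (5.600 − 1) × 236 = 1085.60.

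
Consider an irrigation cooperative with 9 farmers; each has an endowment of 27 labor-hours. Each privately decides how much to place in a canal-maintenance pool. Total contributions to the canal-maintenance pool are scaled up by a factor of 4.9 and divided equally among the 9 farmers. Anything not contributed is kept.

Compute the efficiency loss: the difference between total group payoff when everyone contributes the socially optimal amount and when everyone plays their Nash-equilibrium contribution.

947.70 labor-hours

Each contributed unit returns 4.9/9 = 0.5444 to its contributor — below 1 — so contributing 0 is dominant for every player. At the Nash equilibrium everyone keeps their 27, and the group total is 9 × 27 = 243.
Each contributed unit returns 4.900 to the group as a whole (0.5444 to each of 9 players), which exceeds 1, so the social optimum is full contribution: group total = 4.900 × 243 = 1190.70.
Efficiency loss = 1190.70 − 243 = 947.70.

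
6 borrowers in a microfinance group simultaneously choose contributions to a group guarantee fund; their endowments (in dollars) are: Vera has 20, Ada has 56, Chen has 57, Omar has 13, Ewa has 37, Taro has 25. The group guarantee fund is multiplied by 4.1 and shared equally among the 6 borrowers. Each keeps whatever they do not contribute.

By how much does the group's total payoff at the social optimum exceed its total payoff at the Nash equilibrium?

The private return per contributed unit is 4.1/6 = 0.6833 < 1 for every player regardless of endowment, so the Nash equilibrium is zero contribution and the group total is Σ E_j = 20 + 56 + 57 + 13 + 37 + 25 = 208.
Each contributed unit returns 4.100 to the group, so the social optimum is full contribution by everyone: group total = 4.100 × 208 = 852.80.
Efficiency loss = (4.100 − 1) × 208 = 644.80.

644.80 dollars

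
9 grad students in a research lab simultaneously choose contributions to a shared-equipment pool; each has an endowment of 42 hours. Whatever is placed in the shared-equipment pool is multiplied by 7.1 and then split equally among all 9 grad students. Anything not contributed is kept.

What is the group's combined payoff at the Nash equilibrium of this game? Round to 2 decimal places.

Each contributed unit returns 7.1/9 = 0.7889 to its contributor — below 1 — so contributing 0 is dominant for every player. At the Nash equilibrium everyone keeps their 42, and the group total is 9 × 42 = 378.

378.00 hours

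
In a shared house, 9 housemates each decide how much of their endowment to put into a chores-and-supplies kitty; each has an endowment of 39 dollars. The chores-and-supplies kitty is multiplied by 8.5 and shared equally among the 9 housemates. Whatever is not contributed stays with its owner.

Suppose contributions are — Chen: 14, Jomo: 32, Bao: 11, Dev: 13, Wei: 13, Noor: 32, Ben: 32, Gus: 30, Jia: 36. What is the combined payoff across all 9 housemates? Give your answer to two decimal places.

Total contributed: 14 + 32 + 11 + 13 + 13 + 32 + 32 + 30 + 36 = 213; total kept: 9 × 39 − 213 = 138.
The chores-and-supplies kitty pays out 8.5 × 213 = 1810.50 in aggregate.
Group total = 138 + 1810.50 = 1948.50.

1948.50 dollars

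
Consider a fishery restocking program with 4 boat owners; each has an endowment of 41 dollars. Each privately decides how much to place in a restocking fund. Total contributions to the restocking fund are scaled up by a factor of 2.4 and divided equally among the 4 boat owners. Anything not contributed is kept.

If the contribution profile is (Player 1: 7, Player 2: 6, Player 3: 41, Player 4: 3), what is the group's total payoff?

Total contributed: 7 + 6 + 41 + 3 = 57; total kept: 4 × 41 − 57 = 107.
The restocking fund pays out 2.4 × 57 = 136.80 in aggregate.
Group total = 107 + 136.80 = 243.80.

243.80 dollars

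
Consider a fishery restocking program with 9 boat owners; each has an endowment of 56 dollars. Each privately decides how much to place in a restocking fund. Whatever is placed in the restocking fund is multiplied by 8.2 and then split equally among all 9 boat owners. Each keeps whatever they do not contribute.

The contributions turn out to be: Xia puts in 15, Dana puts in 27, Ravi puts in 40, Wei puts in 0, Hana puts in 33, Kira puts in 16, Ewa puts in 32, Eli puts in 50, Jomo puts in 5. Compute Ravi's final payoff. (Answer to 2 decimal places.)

214.62 dollars

Total contributed: 15 + 27 + 40 + 0 + 33 + 16 + 32 + 50 + 5 = 218.
Each receives 8.2 × 218 / 9 = 198.62 from the restocking fund.
Ravi keeps 56 − 40 = 16, so Ravi's payoff is 16 + 198.62 = 214.62.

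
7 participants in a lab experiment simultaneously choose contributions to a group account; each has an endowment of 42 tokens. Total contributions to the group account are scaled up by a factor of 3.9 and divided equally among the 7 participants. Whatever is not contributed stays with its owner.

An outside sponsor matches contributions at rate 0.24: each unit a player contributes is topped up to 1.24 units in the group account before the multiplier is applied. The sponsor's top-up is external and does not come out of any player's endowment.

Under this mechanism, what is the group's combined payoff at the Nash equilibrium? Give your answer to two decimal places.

294.00 tokens

With the mechanism, a contributed unit returns 3.9 × 1.24 / 7 = 0.6909 per unit of net cost — still below 1 — so contributing 0 remains dominant for every player.
Everyone keeps their endowment and the group total is 7 × 42 = 294.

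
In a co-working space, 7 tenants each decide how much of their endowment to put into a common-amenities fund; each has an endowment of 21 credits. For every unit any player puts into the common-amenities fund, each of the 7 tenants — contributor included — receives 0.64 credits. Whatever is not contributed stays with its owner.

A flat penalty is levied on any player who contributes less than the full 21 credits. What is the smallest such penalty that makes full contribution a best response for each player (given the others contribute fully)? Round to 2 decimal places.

7.56 credits

Given the others contribute fully, the best deviation is to contribute 0 (any partial contribution still incurs the fine and gives up units whose private return 0.64 is below 1).
Deviating from 21 to 0 saves 21 credits but forfeits the deviator's share of the drop in the common-amenities fund: 0.64 × 21 = 13.44.
So the deviation gain is 21 − 13.44 = 7.56, and the fine must be at least 7.56 credits to wipe it out.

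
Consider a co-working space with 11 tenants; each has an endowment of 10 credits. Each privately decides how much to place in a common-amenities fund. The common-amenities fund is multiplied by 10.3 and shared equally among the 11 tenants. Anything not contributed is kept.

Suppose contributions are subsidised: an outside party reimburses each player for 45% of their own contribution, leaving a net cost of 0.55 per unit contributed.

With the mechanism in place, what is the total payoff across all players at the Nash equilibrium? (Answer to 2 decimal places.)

With the mechanism, a contributed unit returns (10.3/11) / 0.55 = 1.7025 per unit of net cost to the contributor — now above 1 — so contributing fully is weakly dominant for every player.
At the Nash equilibrium everyone contributes 10. Group total payoff = 11 × (10 × 0.45 + 10.3 × 10) = 1182.50.

1182.50 credits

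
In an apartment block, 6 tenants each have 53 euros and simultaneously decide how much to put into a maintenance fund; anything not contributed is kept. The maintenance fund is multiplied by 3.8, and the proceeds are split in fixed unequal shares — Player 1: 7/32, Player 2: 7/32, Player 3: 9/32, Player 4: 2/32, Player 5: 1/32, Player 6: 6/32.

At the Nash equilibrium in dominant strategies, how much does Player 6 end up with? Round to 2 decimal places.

90.76 euros

Each unit j contributes comes back to j as 3.8 × (j's share), so j prefers to contribute only if that share exceeds 1/3.8 = 0.2632; otherwise keeping the unit dominates.
The only share above 0.2632 is Player 3's 9/32, contributing 53; the remaining 5 contribute 0. Total contributed: 53.
Player 6 keeps 53 and receives 3.8 × 53 × 6/32 = 37.76 from the maintenance fund, for a payoff of 90.76.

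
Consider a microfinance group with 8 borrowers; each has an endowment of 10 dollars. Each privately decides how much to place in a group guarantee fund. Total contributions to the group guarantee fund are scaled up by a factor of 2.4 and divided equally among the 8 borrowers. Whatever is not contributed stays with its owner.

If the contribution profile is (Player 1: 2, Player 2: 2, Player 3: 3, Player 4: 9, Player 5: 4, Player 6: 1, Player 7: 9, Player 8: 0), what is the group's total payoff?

Total contributed: 2 + 2 + 3 + 9 + 4 + 1 + 9 + 0 = 30; total kept: 8 × 10 − 30 = 50.
The group guarantee fund pays out 2.4 × 30 = 72.00 in aggregate.
Group total = 50 + 72.00 = 122.00.

122.00 dollars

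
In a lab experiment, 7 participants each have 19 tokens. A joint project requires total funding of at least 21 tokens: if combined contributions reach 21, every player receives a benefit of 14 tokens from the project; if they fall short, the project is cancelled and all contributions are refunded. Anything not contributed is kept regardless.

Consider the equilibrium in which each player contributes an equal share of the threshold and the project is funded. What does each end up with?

30 tokens

Equal share of the threshold: 21/7 = 3.
At this profile no one gains by cutting their contribution: any cut drops the total below 21, the project is cancelled, contributions are refunded, and the deviator ends with 19, which is less than 19 − 3 + 14 = 30. Contributing more than 3 just wastes the excess. So contributing exactly 3 is a best response.
Each player's payoff: 19 − 3 + 14 = 30.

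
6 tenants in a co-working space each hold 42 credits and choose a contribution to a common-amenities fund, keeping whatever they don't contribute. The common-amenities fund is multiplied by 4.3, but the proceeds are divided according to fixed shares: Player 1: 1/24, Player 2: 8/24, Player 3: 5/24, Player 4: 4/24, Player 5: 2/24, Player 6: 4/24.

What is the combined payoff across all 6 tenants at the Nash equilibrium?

For player j, contributing a unit is worthwhile iff 4.3 × (j's share) ≥ 1, i.e. iff j's share is at least 0.2326.
Player 2 alone (share 8/24) is above the threshold, contributing 42; the remaining 5 contribute 0. Total contributed: 42.
The common-amenities fund pays out 4.3 × 42 = 180.60 in total (split across the unequal shares, but the aggregate is all that matters for the group sum).
The 5 free-riders keep 42 each, adding 210. Group total = 210 + 180.60 = 390.60.

390.60 credits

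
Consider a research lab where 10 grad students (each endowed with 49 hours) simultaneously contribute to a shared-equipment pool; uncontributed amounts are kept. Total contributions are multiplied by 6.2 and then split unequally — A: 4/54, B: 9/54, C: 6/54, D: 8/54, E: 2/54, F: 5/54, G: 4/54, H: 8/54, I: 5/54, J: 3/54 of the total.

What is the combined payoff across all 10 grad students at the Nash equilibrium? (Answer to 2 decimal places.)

744.80 hours

For player j, contributing a unit is worthwhile iff 6.2 × (j's share) ≥ 1, i.e. iff j's share is at least 0.1613.
The only share above 0.1613 is B's 9/54, contributing 49; the remaining 9 contribute 0. Total contributed: 49.
The shared-equipment pool pays out 6.2 × 49 = 303.80 in total (split across the unequal shares, but the aggregate is all that matters for the group sum).
The 9 free-riders keep 49 each, adding 441. Group total = 441 + 303.80 = 744.80.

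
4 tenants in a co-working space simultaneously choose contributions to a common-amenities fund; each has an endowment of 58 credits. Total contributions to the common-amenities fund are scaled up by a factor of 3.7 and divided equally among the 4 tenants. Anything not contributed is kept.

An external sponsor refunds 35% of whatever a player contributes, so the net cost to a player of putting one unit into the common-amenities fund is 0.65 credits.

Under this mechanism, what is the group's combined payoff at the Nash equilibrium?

The effective private return per unit is now (3.7/4) / 0.65 = 1.4231 > 1, so every player's dominant strategy flips to full contribution.
At the Nash equilibrium everyone contributes 58. Group total payoff = 4 × (58 × 0.35 + 3.7 × 58) = 939.60.

939.60 credits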